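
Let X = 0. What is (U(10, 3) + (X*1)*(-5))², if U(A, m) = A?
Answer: 100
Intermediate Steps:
(U(10, 3) + (X*1)*(-5))² = (10 + (0*1)*(-5))² = (10 + 0*(-5))² = (10 + 0)² = 10² = 100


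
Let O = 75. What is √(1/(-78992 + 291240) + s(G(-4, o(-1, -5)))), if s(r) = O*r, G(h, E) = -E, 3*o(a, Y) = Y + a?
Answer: √1689345559462/106124 ≈ 12.247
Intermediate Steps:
o(a, Y) = Y/3 + a/3 (o(a, Y) = (Y + a)/3 = Y/3 + a/3)
s(r) = 75*r
√(1/(-78992 + 291240) + s(G(-4, o(-1, -5)))) = √(1/(-78992 + 291240) + 75*(-((⅓)*(-5) + (⅓)*(-1)))) = √(1/212248 + 75*(-(-5/3 - ⅓))) = √(1/212248 + 75*(-1*(-2))) = √(1/212248 + 75*2) = √(1/212248 + 150) = √(31837201/212248) = √1689345559462/106124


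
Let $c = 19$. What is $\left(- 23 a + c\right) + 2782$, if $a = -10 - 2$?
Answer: $3077$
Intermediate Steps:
$a = -12$
$\left(- 23 a + c\right) + 2782 = \left(\left(-23\right) \left(-12\right) + 19\right) + 2782 = \left(276 + 19\right) + 2782 = 295 + 2782 = 3077$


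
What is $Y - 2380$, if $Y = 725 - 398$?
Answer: $-2053$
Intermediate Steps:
$Y = 327$
$Y - 2380 = 327 - 2380 = -2053$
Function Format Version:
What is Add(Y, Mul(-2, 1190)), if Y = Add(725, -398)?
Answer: -2053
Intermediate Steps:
Y = 327
Add(Y, Mul(-2, 1190)) = Add(327, Mul(-2, 1190)) = Add(327, -2380) = -2053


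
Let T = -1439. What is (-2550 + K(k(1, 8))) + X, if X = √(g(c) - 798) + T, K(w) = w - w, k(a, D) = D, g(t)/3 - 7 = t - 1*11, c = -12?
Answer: -3989 + 3*I*√94 ≈ -3989.0 + 29.086*I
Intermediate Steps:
g(t) = -12 + 3*t (g(t) = 21 + 3*(t - 1*11) = 21 + 3*(t - 11) = 21 + 3*(-11 + t) = 21 + (-33 + 3*t) = -12 + 3*t)
K(w) = 0
X = -1439 + 3*I*√94 (X = √((-12 + 3*(-12)) - 798) - 1439 = √((-12 - 36) - 798) - 1439 = √(-48 - 798) - 1439 = √(-846) - 1439 = 3*I*√94 - 1439 = -1439 + 3*I*√94 ≈ -1439.0 + 29.086*I)
(-2550 + K(k(1, 8))) + X = (-2550 + 0) + (-1439 + 3*I*√94) = -2550 + (-1439 + 3*I*√94) = -3989 + 3*I*√94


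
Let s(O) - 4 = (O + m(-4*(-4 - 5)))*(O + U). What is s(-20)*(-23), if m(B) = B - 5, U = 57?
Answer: -9453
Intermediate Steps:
m(B) = -5 + B
s(O) = 4 + (31 + O)*(57 + O) (s(O) = 4 + (O + (-5 - 4*(-4 - 5)))*(O + 57) = 4 + (O + (-5 - 4*(-9)))*(57 + O) = 4 + (O + (-5 + 36))*(57 + O) = 4 + (O + 31)*(57 + O) = 4 + (31 + O)*(57 + O))
s(-20)*(-23) = (1771 + (-20)² + 88*(-20))*(-23) = (1771 + 400 - 1760)*(-23) = 411*(-23) = -9453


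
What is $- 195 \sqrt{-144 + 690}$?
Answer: $- 195 \sqrt{546} \approx -4556.5$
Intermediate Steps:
$- 195 \sqrt{-144 + 690} = - 195 \sqrt{546}$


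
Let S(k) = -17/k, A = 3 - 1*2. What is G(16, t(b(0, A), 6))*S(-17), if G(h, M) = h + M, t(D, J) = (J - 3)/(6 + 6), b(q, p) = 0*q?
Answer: 65/4 ≈ 16.250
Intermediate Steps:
A = 1 (A = 3 - 2 = 1)
b(q, p) = 0
t(D, J) = -1/4 + J/12 (t(D, J) = (-3 + J)/12 = (-3 + J)*(1/12) = -1/4 + J/12)
G(h, M) = M + h
G(16, t(b(0, A), 6))*S(-17) = ((-1/4 + (1/12)*6) + 16)*(-17/(-17)) = ((-1/4 + 1/2) + 16)*(-17*(-1/17)) = (1/4 + 16)*1 = (65/4)*1 = 65/4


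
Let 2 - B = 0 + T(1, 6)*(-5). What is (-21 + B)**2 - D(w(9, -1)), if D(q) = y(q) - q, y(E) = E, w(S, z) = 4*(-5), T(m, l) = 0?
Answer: 361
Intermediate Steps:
w(S, z) = -20
B = 2 (B = 2 - (0 + 0*(-5)) = 2 - (0 + 0) = 2 - 1*0 = 2 + 0 = 2)
D(q) = 0 (D(q) = q - q = 0)
(-21 + B)**2 - D(w(9, -1)) = (-21 + 2)**2 - 1*0 = (-19)**2 + 0 = 361 + 0 = 361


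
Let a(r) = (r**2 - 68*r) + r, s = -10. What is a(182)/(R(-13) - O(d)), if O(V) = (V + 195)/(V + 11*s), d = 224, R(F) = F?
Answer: -2386020/1901 ≈ -1255.1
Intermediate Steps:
O(V) = (195 + V)/(-110 + V) (O(V) = (V + 195)/(V + 11*(-10)) = (195 + V)/(V - 110) = (195 + V)/(-110 + V))
a(r) = r**2 - 67*r
a(182)/(R(-13) - O(d)) = (182*(-67 + 182))/(-13 - (195 + 224)/(-110 + 224)) = (182*115)/(-13 - 419/114) = 20930/(-13 - 419/114) = 20930/(-1901/114) = 20930*(-114/1901) = -2386020/1901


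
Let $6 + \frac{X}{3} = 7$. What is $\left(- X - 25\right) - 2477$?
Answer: $-2505$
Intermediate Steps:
$X = 3$ ($X = -18 + 3 \cdot 7 = -18 + 21 = 3$)
$\left(- X - 25\right) - 2477 = \left(\left(-1\right) 3 - 25\right) - 2477 = \left(-3 - 25\right) - 2477 = -28 - 2477 = -2505$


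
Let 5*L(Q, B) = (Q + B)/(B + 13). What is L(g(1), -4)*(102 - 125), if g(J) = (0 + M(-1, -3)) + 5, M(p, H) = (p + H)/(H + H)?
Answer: -23/27 ≈ -0.85185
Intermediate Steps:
M(p, H) = (H + p)/(2*H) (M(p, H) = (H + p)/((2*H)) = (H + p)*(1/(2*H)) = (H + p)/(2*H))
g(J) = 17/3 (g(J) = (0 + (½)*(-3 - 1)/(-3)) + 5 = (0 + (½)*(-⅓)*(-4)) + 5 = (0 + ⅔) + 5 = ⅔ + 5 = 17/3)
L(Q, B) = (B + Q)/(5*(13 + B)) (L(Q, B) = ((Q + B)/(B + 13))/5 = ((B + Q)/(13 + B))/5 = (B + Q)/(5*(13 + B)))
L(g(1), -4)*(102 - 125) = ((-4 + 17/3)/(5*(13 - 4)))*(102 - 125) = ((⅕)*(5/3)/9)*(-23) = ((⅕)*(⅑)*(5/3))*(-23) = (1/27)*(-23) = -23/27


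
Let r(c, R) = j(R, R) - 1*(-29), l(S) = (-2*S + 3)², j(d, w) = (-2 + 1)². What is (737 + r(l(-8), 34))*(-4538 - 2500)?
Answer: -5398146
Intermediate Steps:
j(d, w) = 1 (j(d, w) = (-1)² = 1)
l(S) = (3 - 2*S)²
r(c, R) = 30 (r(c, R) = 1 - 1*(-29) = 1 + 29 = 30)
(737 + r(l(-8), 34))*(-4538 - 2500) = (737 + 30)*(-4538 - 2500) = 767*(-7038) = -5398146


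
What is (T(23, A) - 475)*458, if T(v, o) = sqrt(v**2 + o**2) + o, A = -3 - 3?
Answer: -220298 + 458*sqrt(565) ≈ -2.0941e+5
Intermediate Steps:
A = -6
T(v, o) = o + sqrt(o**2 + v**2) (T(v, o) = sqrt(o**2 + v**2) + o = o + sqrt(o**2 + v**2))
(T(23, A) - 475)*458 = ((-6 + sqrt((-6)**2 + 23**2)) - 475)*458 = ((-6 + sqrt(36 + 529)) - 475)*458 = ((-6 + sqrt(565)) - 475)*458 = (-481 + sqrt(565))*458 = -220298 + 458*sqrt(565)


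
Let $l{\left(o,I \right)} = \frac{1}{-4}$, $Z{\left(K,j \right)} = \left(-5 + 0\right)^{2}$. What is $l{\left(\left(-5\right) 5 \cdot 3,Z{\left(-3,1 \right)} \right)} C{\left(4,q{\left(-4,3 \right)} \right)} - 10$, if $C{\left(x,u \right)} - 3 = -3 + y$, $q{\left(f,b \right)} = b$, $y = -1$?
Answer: $- \frac{39}{4} \approx -9.75$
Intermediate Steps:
$Z{\left(K,j \right)} = 25$ ($Z{\left(K,j \right)} = \left(-5\right)^{2} = 25$)
$l{\left(o,I \right)} = - \frac{1}{4}$
$C{\left(x,u \right)} = -1$ ($C{\left(x,u \right)} = 3 - 4 = -1$)
$l{\left(\left(-5\right) 5 \cdot 3,Z{\left(-3,1 \right)} \right)} C{\left(4,q{\left(-4,3 \right)} \right)} - 10 = \left(- \frac{1}{4}\right) \left(-1\right) - 10 = \frac{1}{4} - 10 = - \frac{39}{4}$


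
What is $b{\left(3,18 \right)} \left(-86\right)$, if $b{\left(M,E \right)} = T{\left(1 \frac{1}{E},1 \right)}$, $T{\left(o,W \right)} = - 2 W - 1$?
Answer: $258$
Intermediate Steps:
$T{\left(o,W \right)} = -1 - 2 W$
$b{\left(M,E \right)} = -3$ ($b{\left(M,E \right)} = -1 - 2 = -3$)
$b{\left(3,18 \right)} \left(-86\right) = \left(-3\right) \left(-86\right) = 258$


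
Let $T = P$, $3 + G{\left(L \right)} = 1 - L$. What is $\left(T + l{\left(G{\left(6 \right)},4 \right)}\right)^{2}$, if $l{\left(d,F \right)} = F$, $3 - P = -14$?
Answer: $441$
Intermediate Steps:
$G{\left(L \right)} = -2 - L$ ($G{\left(L \right)} = -3 - \left(-1 + L\right) = -2 - L$)
$P = 17$ ($P = 3 - -14 = 3 + 14 = 17$)
$T = 17$
$\left(T + l{\left(G{\left(6 \right)},4 \right)}\right)^{2} = \left(17 + 4\right)^{2} = 21^{2} = 441$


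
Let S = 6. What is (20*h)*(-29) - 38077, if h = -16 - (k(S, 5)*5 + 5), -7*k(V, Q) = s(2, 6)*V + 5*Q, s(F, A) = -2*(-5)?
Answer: -427779/7 ≈ -61111.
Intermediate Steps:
s(F, A) = 10
k(V, Q) = -10*V/7 - 5*Q/7 (k(V, Q) = -(10*V + 5*Q)/7 = -(5*Q + 10*V)/7 = -10*V/7 - 5*Q/7)
h = 278/7 (h = -16 - ((-10/7*6 - 5/7*5)*5 + 5) = -16 - ((-60/7 - 25/7)*5 + 5) = -16 - (-85/7*5 + 5) = -16 - (-425/7 + 5) = -16 - 1*(-390/7) = -16 + 390/7 = 278/7 ≈ 39.714)
(20*h)*(-29) - 38077 = (20*(278/7))*(-29) - 38077 = (5560/7)*(-29) - 38077 = -161240/7 - 38077 = -427779/7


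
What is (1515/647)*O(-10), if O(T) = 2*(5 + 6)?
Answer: 33330/647 ≈ 51.515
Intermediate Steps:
O(T) = 22 (O(T) = 2*11 = 22)
(1515/647)*O(-10) = (1515/647)*22 = 33330/647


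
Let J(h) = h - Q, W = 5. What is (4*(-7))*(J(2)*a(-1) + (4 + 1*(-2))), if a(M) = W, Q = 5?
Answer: 364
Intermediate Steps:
a(M) = 5
J(h) = -5 + h (J(h) = h - 1*5 = h - 5 = -5 + h)
(4*(-7))*(J(2)*a(-1) + (4 + 1*(-2))) = (4*(-7))*((-5 + 2)*5 + (4 + 1*(-2))) = -28*(-3*5 + (4 - 2)) = -28*(-15 + 2) = -28*(-13) = 364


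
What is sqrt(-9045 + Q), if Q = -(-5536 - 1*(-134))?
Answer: I*sqrt(3643) ≈ 60.357*I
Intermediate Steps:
Q = 5402 (Q = -(-5536 + 134) = -1*(-5402) = 5402)
sqrt(-9045 + Q) = sqrt(-9045 + 5402) = sqrt(-3643) = I*sqrt(3643)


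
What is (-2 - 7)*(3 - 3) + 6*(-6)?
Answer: -36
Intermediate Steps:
(-2 - 7)*(3 - 3) + 6*(-6) = -9*0 - 36 = 0 - 36 = -36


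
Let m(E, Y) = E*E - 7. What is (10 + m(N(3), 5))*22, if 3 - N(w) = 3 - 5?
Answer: 616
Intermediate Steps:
N(w) = 5 (N(w) = 3 - (3 - 5) = 3 - 1*(-2) = 3 + 2 = 5)
m(E, Y) = -7 + E**2 (m(E, Y) = E**2 - 7 = -7 + E**2)
(10 + m(N(3), 5))*22 = (10 + (-7 + 5**2))*22 = (10 + (-7 + 25))*22 = (10 + 18)*22 = 28*22 = 616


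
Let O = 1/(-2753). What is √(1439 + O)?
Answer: 3*√1211799022/2753 ≈ 37.934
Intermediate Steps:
O = -1/2753 ≈ -0.00036324
√(1439 + O) = √(1439 - 1/2753) = √(3961566/2753) = 3*√1211799022/2753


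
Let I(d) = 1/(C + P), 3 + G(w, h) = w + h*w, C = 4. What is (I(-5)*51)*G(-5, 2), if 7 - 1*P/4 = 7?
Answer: -459/2 ≈ -229.50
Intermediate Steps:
G(w, h) = -3 + w + h*w (G(w, h) = -3 + (w + h*w) = -3 + w + h*w)
P = 0 (P = 28 - 4*7 = 28 - 28 = 0)
I(d) = 1/4 (I(d) = 1/(4 + 0) = 1/4)
(I(-5)*51)*G(-5, 2) = ((1/4)*51)*(-3 - 5 + 2*(-5)) = 51*(-3 - 5 - 10)/4 = (51/4)*(-18) = -459/2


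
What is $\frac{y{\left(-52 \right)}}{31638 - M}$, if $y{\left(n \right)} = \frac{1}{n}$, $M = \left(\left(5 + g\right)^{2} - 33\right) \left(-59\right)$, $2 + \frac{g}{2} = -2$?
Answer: $- \frac{1}{1571544} \approx -6.3632 \cdot 10^{-7}$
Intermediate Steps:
$g = -8$ ($g = -4 + 2 \left(-2\right) = -4 - 4 = -8$)
$M = 1416$ ($M = \left(\left(5 - 8\right)^{2} - 33\right) \left(-59\right) = \left(\left(-3\right)^{2} - 33\right) \left(-59\right) = \left(9 - 33\right) \left(-59\right) = \left(-24\right) \left(-59\right) = 1416$)
$\frac{y{\left(-52 \right)}}{31638 - M} = \frac{1}{\left(-52\right) \left(31638 - 1416\right)} = - \frac{1}{52 \left(31638 - 1416\right)} = - \frac{1}{52 \cdot 30222} = \left(- \frac{1}{52}\right) \frac{1}{30222} = - \frac{1}{1571544}$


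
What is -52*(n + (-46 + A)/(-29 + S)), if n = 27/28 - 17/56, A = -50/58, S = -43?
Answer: -13845/203 ≈ -68.202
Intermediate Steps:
A = -25/29 (A = -50*1/58 = -25/29 ≈ -0.86207)
n = 37/56 (n = 27*(1/28) - 17*1/56 = 27/28 - 17/56 = 37/56 ≈ 0.66071)
-52*(n + (-46 + A)/(-29 + S)) = -52*(37/56 + (-46 - 25/29)/(-29 - 43)) = -52*(37/56 - 1359/29/(-72)) = -52*(37/56 - 1359/29*(-1/72)) = -52*(37/56 + 151/232) = -52*1065/812 = -13845/203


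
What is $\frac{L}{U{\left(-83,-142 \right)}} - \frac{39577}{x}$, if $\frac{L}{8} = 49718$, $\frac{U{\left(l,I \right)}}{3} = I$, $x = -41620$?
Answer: $- \frac{8268622739}{8865060} \approx -932.72$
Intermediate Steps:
$U{\left(l,I \right)} = 3 I$
$L = 397744$ ($L = 8 \cdot 49718 = 397744$)
$\frac{L}{U{\left(-83,-142 \right)}} - \frac{39577}{x} = \frac{397744}{3 \left(-142\right)} - \frac{39577}{-41620} = \frac{397744}{-426} - - \frac{39577}{41620} = 397744 \left(- \frac{1}{426}\right) + \frac{39577}{41620} = - \frac{198872}{213} + \frac{39577}{41620} = - \frac{8268622739}{8865060}$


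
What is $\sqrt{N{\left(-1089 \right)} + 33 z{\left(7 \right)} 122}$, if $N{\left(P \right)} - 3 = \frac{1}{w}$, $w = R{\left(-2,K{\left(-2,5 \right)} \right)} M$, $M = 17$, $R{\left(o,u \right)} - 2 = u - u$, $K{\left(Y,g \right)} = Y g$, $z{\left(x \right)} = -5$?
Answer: $\frac{i \sqrt{23266778}}{34} \approx 141.87 i$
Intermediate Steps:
$R{\left(o,u \right)} = 2$ ($R{\left(o,u \right)} = 2 + \left(u - u\right) = 2 + 0 = 2$)
$w = 34$ ($w = 2 \cdot 17 = 34$)
$N{\left(P \right)} = \frac{103}{34}$ ($N{\left(P \right)} = 3 + \frac{1}{34} = \frac{103}{34}$)
$\sqrt{N{\left(-1089 \right)} + 33 z{\left(7 \right)} 122} = \sqrt{\frac{103}{34} + 33 \left(-5\right) 122} = \sqrt{\frac{103}{34} - 20130} = \sqrt{- \frac{684317}{34}} = \frac{i \sqrt{23266778}}{34}$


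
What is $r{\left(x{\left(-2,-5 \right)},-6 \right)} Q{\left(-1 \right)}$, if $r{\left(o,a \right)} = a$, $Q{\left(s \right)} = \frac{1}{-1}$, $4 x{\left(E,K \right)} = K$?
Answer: $6$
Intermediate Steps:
$x{\left(E,K \right)} = \frac{K}{4}$
$Q{\left(s \right)} = -1$
$r{\left(x{\left(-2,-5 \right)},-6 \right)} Q{\left(-1 \right)} = \left(-6\right) \left(-1\right) = 6$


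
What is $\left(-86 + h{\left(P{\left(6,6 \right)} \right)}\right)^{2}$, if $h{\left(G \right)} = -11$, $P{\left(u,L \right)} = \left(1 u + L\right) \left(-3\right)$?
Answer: $9409$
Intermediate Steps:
$P{\left(u,L \right)} = - 3 L - 3 u$ ($P{\left(u,L \right)} = \left(u + L\right) \left(-3\right) = \left(L + u\right) \left(-3\right) = - 3 L - 3 u$)
$\left(-86 + h{\left(P{\left(6,6 \right)} \right)}\right)^{2} = \left(-86 - 11\right)^{2} = \left(-97\right)^{2} = 9409$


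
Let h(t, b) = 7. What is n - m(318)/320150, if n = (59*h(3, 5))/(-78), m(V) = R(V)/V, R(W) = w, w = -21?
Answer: -7007763077/1323500100 ≈ -5.2949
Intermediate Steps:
R(W) = -21
m(V) = -21/V
n = -413/78 (n = (59*7)/(-78) = 413*(-1/78) = -413/78 ≈ -5.2949)
n - m(318)/320150 = -413/78 - (-21/318)/320150 = -413/78 - (-21*1/318)/320150 = -413/78 - (-7)/(106*320150) = -413/78 - 1*(-7/33935900) = -413/78 + 7/33935900 = -7007763077/1323500100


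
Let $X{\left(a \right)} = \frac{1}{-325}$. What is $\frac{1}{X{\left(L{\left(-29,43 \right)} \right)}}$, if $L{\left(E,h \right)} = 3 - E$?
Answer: $-325$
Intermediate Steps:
$X{\left(a \right)} = - \frac{1}{325}$
$\frac{1}{X{\left(L{\left(-29,43 \right)} \right)}} = \frac{1}{- \frac{1}{325}} = -325$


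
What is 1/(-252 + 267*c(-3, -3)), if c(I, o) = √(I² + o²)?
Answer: 14/67761 + 89*√2/135522 ≈ 0.0011354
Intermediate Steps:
1/(-252 + 267*c(-3, -3)) = 1/(-252 + 267*√((-3)² + (-3)²)) = 1/(-252 + 267*√(9 + 9)) = 1/(-252 + 267*√18) = 1/(-252 + 267*(3*√2)) = 1/(-252 + 801*√2)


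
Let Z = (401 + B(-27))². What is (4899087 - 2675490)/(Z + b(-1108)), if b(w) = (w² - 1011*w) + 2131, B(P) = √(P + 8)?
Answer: 5582929521705/6303953106101 - 1783324794*I*√19/6303953106101 ≈ 0.88562 - 0.0012331*I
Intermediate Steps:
B(P) = √(8 + P)
b(w) = 2131 + w² - 1011*w
Z = (401 + I*√19)² (Z = (401 + √(8 - 27))² = (401 + √(-19))² = (401 + I*√19)² ≈ 1.6078e+5 + 3496.0*I)
(4899087 - 2675490)/(Z + b(-1108)) = (4899087 - 2675490)/((401 + I*√19)² + (2131 + (-1108)² - 1011*(-1108))) = 2223597/((401 + I*√19)² + (2131 + 1227664 + 1120188)) = 2223597/((401 + I*√19)² + 2349983) = 2223597/(2349983 + (401 + I*√19)²)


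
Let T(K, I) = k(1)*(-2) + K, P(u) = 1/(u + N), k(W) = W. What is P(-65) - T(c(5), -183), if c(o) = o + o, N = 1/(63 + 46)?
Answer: -56781/7084 ≈ -8.0154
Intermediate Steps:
N = 1/109 ≈ 0.0091743
c(o) = 2*o
P(u) = 1/(1/109 + u) (P(u) = 1/(u + 1/109) = 1/(1/109 + u))
T(K, I) = -2 + K (T(K, I) = 1*(-2) + K = -2 + K)
P(-65) - T(c(5), -183) = 109/(1 + 109*(-65)) - (-2 + 2*5) = 109/(1 - 7085) - (-2 + 10) = 109/(-7084) - 1*8 = 109*(-1/7084) - 8 = -109/7084 - 8 = -56781/7084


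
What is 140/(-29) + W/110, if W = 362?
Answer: -2451/1595 ≈ -1.5367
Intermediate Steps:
140/(-29) + W/110 = 140/(-29) + 362/110 = 140*(-1/29) + 362*(1/110) = -140/29 + 181/55 = -2451/1595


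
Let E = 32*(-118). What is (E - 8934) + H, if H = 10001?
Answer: -2709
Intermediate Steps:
E = -3776
(E - 8934) + H = (-3776 - 8934) + 10001 = -12710 + 10001 = -2709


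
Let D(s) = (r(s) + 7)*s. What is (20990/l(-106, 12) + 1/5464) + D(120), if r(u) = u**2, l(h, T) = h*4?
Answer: 500643897163/289592 ≈ 1.7288e+6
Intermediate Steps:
l(h, T) = 4*h
D(s) = s*(7 + s**2) (D(s) = (s**2 + 7)*s = (7 + s**2)*s = s*(7 + s**2))
(20990/l(-106, 12) + 1/5464) + D(120) = (20990/((4*(-106))) + 1/5464) + 120*(7 + 120**2) = (20990/(-424) + 1/5464) + 120*(7 + 14400) = (20990*(-1/424) + 1/5464) + 120*14407 = (-10495/212 + 1/5464) + 1728840 = -14336117/289592 + 1728840 = 500643897163/289592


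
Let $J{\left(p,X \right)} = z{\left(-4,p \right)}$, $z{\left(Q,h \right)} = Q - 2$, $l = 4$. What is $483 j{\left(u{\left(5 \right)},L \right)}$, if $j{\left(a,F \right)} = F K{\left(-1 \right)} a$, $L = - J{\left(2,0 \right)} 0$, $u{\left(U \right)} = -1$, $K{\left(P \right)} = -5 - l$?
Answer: $0$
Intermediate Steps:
$z{\left(Q,h \right)} = -2 + Q$
$J{\left(p,X \right)} = -6$ ($J{\left(p,X \right)} = -2 - 4 = -6$)
$K{\left(P \right)} = -9$ ($K{\left(P \right)} = -5 - 4 = -9$)
$L = 0$ ($L = \left(-1\right) \left(-6\right) 0 = 6 \cdot 0 = 0$)
$j{\left(a,F \right)} = - 9 F a$ ($j{\left(a,F \right)} = F \left(-9\right) a = - 9 F a$)
$483 j{\left(u{\left(5 \right)},L \right)} = 483 \left(\left(-9\right) 0 \left(-1\right)\right) = 483 \cdot 0 = 0$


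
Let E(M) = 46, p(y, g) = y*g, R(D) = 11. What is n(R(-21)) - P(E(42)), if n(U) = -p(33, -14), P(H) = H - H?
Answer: 462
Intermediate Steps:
p(y, g) = g*y
P(H) = 0
n(U) = 462 (n(U) = -(-14)*33 = -1*(-462) = 462)
n(R(-21)) - P(E(42)) = 462 - 1*0 = 462 + 0 = 462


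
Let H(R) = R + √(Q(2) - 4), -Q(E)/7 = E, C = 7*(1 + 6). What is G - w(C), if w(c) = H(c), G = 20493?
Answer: 20444 - 3*I*√2 ≈ 20444.0 - 4.2426*I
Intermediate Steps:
C = 49 (C = 7*7 = 49)
Q(E) = -7*E
H(R) = R + 3*I*√2 (H(R) = R + √(-7*2 - 4) = R + √(-14 - 4) = R + √(-18) = R + 3*I*√2)
w(c) = c + 3*I*√2
G - w(C) = 20493 - (49 + 3*I*√2) = 20493 + (-49 - 3*I*√2) = 20444 - 3*I*√2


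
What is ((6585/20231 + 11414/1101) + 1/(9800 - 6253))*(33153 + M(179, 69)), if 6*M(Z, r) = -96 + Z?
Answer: 84057985248901312/237021156171 ≈ 3.5464e+5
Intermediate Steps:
M(Z, r) = -16 + Z/6 (M(Z, r) = (-96 + Z)/6 = -16 + Z/6)
((6585/20231 + 11414/1101) + 1/(9800 - 6253))*(33153 + M(179, 69)) = ((6585/20231 + 11414/1101) + 1/(9800 - 6253))*(33153 + (-16 + (⅙)*179)) = ((6585*(1/20231) + 11414*(1/1101)) + 1/3547)*(33153 + (-16 + 179/6)) = ((6585/20231 + 11414/1101) + 1/3547)*(33153 + 83/6) = (238166719/22274331 + 1/3547)*(199001/6) = (844799626624/79007052057)*(199001/6) = 84057985248901312/237021156171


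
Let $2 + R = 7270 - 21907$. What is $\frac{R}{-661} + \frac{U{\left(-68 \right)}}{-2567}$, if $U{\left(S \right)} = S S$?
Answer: $\frac{2030697}{99811} \approx 20.345$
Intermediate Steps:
$U{\left(S \right)} = S^{2}$
$R = -14639$ ($R = -2 + \left(7270 - 21907\right) = -2 - 14637 = -14639$)
$\frac{R}{-661} + \frac{U{\left(-68 \right)}}{-2567} = - \frac{14639}{-661} + \frac{\left(-68\right)^{2}}{-2567} = \left(-14639\right) \left(- \frac{1}{661}\right) + 4624 \left(- \frac{1}{2567}\right) = \frac{14639}{661} - \frac{272}{151} = \frac{2030697}{99811}$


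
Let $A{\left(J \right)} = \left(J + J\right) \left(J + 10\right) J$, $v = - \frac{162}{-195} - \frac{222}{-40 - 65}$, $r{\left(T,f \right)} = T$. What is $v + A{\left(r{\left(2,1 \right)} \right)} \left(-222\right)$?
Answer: $- \frac{1939124}{91} \approx -21309.0$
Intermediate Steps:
$v = \frac{268}{91}$ ($v = \left(-162\right) \left(- \frac{1}{195}\right) - \frac{222}{-105} = \frac{54}{65} - - \frac{74}{35} = \frac{54}{65} + \frac{74}{35} = \frac{268}{91} \approx 2.9451$)
$A{\left(J \right)} = 2 J^{2} \left(10 + J\right)$ ($A{\left(J \right)} = 2 J \left(10 + J\right) J = 2 J^{2} \left(10 + J\right)$)
$v + A{\left(r{\left(2,1 \right)} \right)} \left(-222\right) = \frac{268}{91} + 2 \cdot 2^{2} \left(10 + 2\right) \left(-222\right) = \frac{268}{91} + 2 \cdot 4 \cdot 12 \left(-222\right) = \frac{268}{91} + 96 \left(-222\right) = \frac{268}{91} - 21312 = - \frac{1939124}{91}$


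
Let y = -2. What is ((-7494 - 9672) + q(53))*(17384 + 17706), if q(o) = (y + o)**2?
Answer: -511085850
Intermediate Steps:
q(o) = (-2 + o)**2
((-7494 - 9672) + q(53))*(17384 + 17706) = ((-7494 - 9672) + (-2 + 53)**2)*(17384 + 17706) = (-17166 + 51**2)*35090 = (-17166 + 2601)*35090 = -14565*35090 = -511085850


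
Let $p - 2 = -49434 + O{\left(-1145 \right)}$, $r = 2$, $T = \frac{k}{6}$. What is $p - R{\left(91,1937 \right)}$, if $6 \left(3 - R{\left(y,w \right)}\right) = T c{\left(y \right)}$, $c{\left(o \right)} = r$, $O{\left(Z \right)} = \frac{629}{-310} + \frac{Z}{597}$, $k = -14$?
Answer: $- \frac{27449429569}{555210} \approx -49440.0$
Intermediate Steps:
$T = - \frac{7}{3}$ ($T = - \frac{14}{6} = \left(-14\right) \frac{1}{6} = - \frac{7}{3} \approx -2.3333$)
$O{\left(Z \right)} = - \frac{629}{310} + \frac{Z}{597}$ ($O{\left(Z \right)} = 629 \left(- \frac{1}{310}\right) + Z \frac{1}{597} = - \frac{629}{310} + \frac{Z}{597}$)
$c{\left(o \right)} = 2$
$R{\left(y,w \right)} = \frac{34}{9}$ ($R{\left(y,w \right)} = 3 - \frac{\left(- \frac{7}{3}\right) 2}{6} = 3 - - \frac{7}{9} = 3 + \frac{7}{9} = \frac{34}{9}$)
$p = - \frac{9149110703}{185070}$ ($p = 2 + \left(-49434 + \left(- \frac{629}{310} + \frac{1}{597} \left(-1145\right)\right)\right) = 2 - \frac{9149480843}{185070} = - \frac{9149110703}{185070} \approx -49436.0$)
$p - R{\left(91,1937 \right)} = - \frac{9149110703}{185070} - \frac{34}{9} = - \frac{27449429569}{555210}$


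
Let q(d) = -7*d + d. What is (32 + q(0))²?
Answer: 1024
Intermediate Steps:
q(d) = -6*d
(32 + q(0))² = (32 - 6*0)² = (32 + 0)² = 32² = 1024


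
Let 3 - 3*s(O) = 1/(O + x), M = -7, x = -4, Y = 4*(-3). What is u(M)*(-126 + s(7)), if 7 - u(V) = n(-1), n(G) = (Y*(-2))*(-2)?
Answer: -61930/9 ≈ -6881.1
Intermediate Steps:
Y = -12
n(G) = -48 (n(G) = -12*(-2)*(-2) = 24*(-2) = -48)
s(O) = 1 - 1/(3*(-4 + O)) (s(O) = 1 - 1/(3*(O - 4)) = 1 - 1/(3*(-4 + O)))
u(V) = 55 (u(V) = 7 - 1*(-48) = 7 + 48 = 55)
u(M)*(-126 + s(7)) = 55*(-126 + (-13/3 + 7)/(-4 + 7)) = 55*(-126 + (8/3)/3) = 55*(-126 + (⅓)*(8/3)) = 55*(-126 + 8/9) = 55*(-1126/9) = -61930/9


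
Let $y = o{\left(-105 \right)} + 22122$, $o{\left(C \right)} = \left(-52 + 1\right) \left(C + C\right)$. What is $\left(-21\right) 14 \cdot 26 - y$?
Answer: $-40476$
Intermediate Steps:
$o{\left(C \right)} = - 102 C$ ($o{\left(C \right)} = - 51 \cdot 2 C = - 102 C$)
$y = 32832$ ($y = \left(-102\right) \left(-105\right) + 22122 = 10710 + 22122 = 32832$)
$\left(-21\right) 14 \cdot 26 - y = \left(-21\right) 14 \cdot 26 - 32832 = \left(-294\right) 26 - 32832 = -7644 - 32832 = -40476$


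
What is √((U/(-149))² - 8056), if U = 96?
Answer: 2*I*√44710510/149 ≈ 89.753*I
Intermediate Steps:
√((U/(-149))² - 8056) = √((96/(-149))² - 8056) = √((96*(-1/149))² - 8056) = √((-96/149)² - 8056) = √(9216/22201 - 8056) = √(-178842040/22201) = 2*I*√44710510/149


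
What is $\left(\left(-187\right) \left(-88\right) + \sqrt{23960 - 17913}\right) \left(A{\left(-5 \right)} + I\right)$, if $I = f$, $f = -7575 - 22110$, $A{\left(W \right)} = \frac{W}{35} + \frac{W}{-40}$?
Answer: $- \frac{3419476577}{7} - \frac{1662361 \sqrt{6047}}{56} \approx -4.9081 \cdot 10^{8}$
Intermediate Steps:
$A{\left(W \right)} = \frac{W}{280}$ ($A{\left(W \right)} = W \frac{1}{35} + W \left(- \frac{1}{40}\right) = \frac{W}{35} - \frac{W}{40} = \frac{W}{280}$)
$f = -29685$
$I = -29685$
$\left(\left(-187\right) \left(-88\right) + \sqrt{23960 - 17913}\right) \left(A{\left(-5 \right)} + I\right) = \left(\left(-187\right) \left(-88\right) + \sqrt{23960 - 17913}\right) \left(\frac{1}{280} \left(-5\right) - 29685\right) = \left(16456 + \sqrt{6047}\right) \left(- \frac{1}{56} - 29685\right) = \left(16456 + \sqrt{6047}\right) \left(- \frac{1662361}{56}\right) = - \frac{3419476577}{7} - \frac{1662361 \sqrt{6047}}{56}$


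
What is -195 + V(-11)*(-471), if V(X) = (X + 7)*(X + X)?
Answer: -41643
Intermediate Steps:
V(X) = 2*X*(7 + X) (V(X) = (7 + X)*(2*X) = 2*X*(7 + X))
-195 + V(-11)*(-471) = -195 + (2*(-11)*(7 - 11))*(-471) = -195 + (2*(-11)*(-4))*(-471) = -195 + 88*(-471) = -195 - 41448 = -41643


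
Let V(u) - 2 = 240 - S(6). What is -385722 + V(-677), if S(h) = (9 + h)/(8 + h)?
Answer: -5396735/14 ≈ -3.8548e+5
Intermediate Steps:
S(h) = (9 + h)/(8 + h)
V(u) = 3373/14 (V(u) = 2 + (240 - (9 + 6)/(8 + 6)) = 2 + (240 - 15/14) = 2 + 3345/14 = 3373/14)
-385722 + V(-677) = -385722 + 3373/14 = -5396735/14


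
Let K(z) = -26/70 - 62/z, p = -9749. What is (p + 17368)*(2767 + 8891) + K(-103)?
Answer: 320204399541/3605 ≈ 8.8822e+7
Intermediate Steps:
K(z) = -13/35 - 62/z (K(z) = -26*1/70 - 62/z = -13/35 - 62/z)
(p + 17368)*(2767 + 8891) + K(-103) = (-9749 + 17368)*(2767 + 8891) + (-13/35 - 62/(-103)) = 7619*11658 + (-13/35 - 62*(-1/103)) = 88822302 + (-13/35 + 62/103) = 88822302 + 831/3605 = 320204399541/3605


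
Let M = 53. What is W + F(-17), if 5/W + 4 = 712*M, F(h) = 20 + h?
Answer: 113201/37732 ≈ 3.0001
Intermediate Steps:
W = 5/37732 (W = 5/(-4 + 712*53) = 5/(-4 + 37736) = 5/37732 ≈ 0.00013251)
W + F(-17) = 5/37732 + (20 - 17) = 5/37732 + 3 = 113201/37732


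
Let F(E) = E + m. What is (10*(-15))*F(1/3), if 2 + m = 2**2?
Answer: -350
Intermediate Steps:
m = 2 (m = -2 + 2**2 = -2 + 4 = 2)
F(E) = 2 + E (F(E) = E + 2 = 2 + E)
(10*(-15))*F(1/3) = (10*(-15))*(2 + 1/3) = -150*(2 + 1/3) = -150*7/3 = -350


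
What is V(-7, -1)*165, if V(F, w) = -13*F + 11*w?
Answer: 13200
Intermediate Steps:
V(-7, -1)*165 = (-13*(-7) + 11*(-1))*165 = (91 - 11)*165 = 80*165 = 13200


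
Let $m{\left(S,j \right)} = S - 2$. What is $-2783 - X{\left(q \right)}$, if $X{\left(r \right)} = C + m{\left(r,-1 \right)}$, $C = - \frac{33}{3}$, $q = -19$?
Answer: $-2751$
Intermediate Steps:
$m{\left(S,j \right)} = -2 + S$
$C = -11$ ($C = \left(-33\right) \frac{1}{3} = -11$)
$X{\left(r \right)} = -13 + r$ ($X{\left(r \right)} = -11 + \left(-2 + r\right) = -13 + r$)
$-2783 - X{\left(q \right)} = -2783 - \left(-13 - 19\right) = -2783 - -32 = -2783 + 32 = -2751$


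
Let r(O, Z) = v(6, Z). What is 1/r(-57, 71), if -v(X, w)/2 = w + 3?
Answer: -1/148 ≈ -0.0067568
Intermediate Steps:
v(X, w) = -6 - 2*w (v(X, w) = -2*(w + 3) = -2*(3 + w) = -6 - 2*w)
r(O, Z) = -6 - 2*Z
1/r(-57, 71) = 1/(-6 - 2*71) = 1/(-6 - 142) = 1/(-148) = -1/148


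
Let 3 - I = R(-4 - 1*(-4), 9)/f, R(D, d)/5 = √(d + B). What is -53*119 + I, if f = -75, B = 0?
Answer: -31519/5 ≈ -6303.8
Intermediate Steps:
R(D, d) = 5*√d (R(D, d) = 5*√(d + 0) = 5*√d)
I = 16/5 (I = 3 - 5*√9/(-75) = 3 - 5*3*(-1)/75 = 3 - 15*(-1)/75 = 3 - 1*(-⅕) = 3 + ⅕ = 16/5 ≈ 3.2000)
-53*119 + I = -53*119 + 16/5 = -6307 + 16/5 = -31519/5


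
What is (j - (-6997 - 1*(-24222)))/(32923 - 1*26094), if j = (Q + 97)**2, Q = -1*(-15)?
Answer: -4681/6829 ≈ -0.68546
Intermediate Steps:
Q = 15
j = 12544 (j = (15 + 97)**2 = 112**2 = 12544)
(j - (-6997 - 1*(-24222)))/(32923 - 1*26094) = (12544 - (-6997 - 1*(-24222)))/(32923 - 1*26094) = (12544 - (-6997 + 24222))/(32923 - 26094) = (12544 - 1*17225)/6829 = (12544 - 17225)*(1/6829) = -4681*1/6829 = -4681/6829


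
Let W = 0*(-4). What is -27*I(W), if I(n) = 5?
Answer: -135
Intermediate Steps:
W = 0
-27*I(W) = -27*5 = -135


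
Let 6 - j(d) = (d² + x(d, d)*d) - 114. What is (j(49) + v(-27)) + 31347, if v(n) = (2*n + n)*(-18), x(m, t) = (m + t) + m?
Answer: 23321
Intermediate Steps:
x(m, t) = t + 2*m
j(d) = 120 - 4*d² (j(d) = 6 - ((d² + (d + 2*d)*d) - 114) = 6 - ((d² + (3*d)*d) - 114) = 6 - ((d² + 3*d²) - 114) = 6 - (4*d² - 114) = 6 - (-114 + 4*d²) = 6 + (114 - 4*d²) = 120 - 4*d²)
v(n) = -54*n (v(n) = (3*n)*(-18) = -54*n)
(j(49) + v(-27)) + 31347 = ((120 - 4*49²) - 54*(-27)) + 31347 = ((120 - 4*2401) + 1458) + 31347 = ((120 - 9604) + 1458) + 31347 = (-9484 + 1458) + 31347 = -8026 + 31347 = 23321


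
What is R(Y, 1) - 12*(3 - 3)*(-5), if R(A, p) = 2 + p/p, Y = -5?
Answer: 3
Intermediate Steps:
R(A, p) = 3 (R(A, p) = 2 + 1 = 3)
R(Y, 1) - 12*(3 - 3)*(-5) = 3 - 12*(3 - 3)*(-5) = 3 - 0*(-5) = 3 - 12*0 = 3 + 0 = 3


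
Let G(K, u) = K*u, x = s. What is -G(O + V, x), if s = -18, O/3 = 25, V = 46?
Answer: 2178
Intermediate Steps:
O = 75 (O = 3*25 = 75)
x = -18
-G(O + V, x) = -(75 + 46)*(-18) = -121*(-18) = -1*(-2178) = 2178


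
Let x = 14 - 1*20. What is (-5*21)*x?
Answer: 630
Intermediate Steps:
x = -6 (x = 14 - 20 = -6)
(-5*21)*x = -5*21*(-6) = -105*(-6) = 630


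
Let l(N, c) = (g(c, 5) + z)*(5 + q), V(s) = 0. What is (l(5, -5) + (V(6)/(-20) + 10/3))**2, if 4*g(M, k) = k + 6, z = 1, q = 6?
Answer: 286225/144 ≈ 1987.7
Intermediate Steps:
g(M, k) = 3/2 + k/4 (g(M, k) = (k + 6)/4 = (6 + k)/4 = 3/2 + k/4)
l(N, c) = 165/4 (l(N, c) = ((3/2 + (1/4)*5) + 1)*(5 + 6) = ((3/2 + 5/4) + 1)*11 = (11/4 + 1)*11 = (15/4)*11 = 165/4)
(l(5, -5) + (V(6)/(-20) + 10/3))**2 = (165/4 + (0/(-20) + 10/3))**2 = (165/4 + (0*(-1/20) + 10*(1/3)))**2 = (165/4 + (0 + 10/3))**2 = (165/4 + 10/3)**2 = (535/12)**2 = 286225/144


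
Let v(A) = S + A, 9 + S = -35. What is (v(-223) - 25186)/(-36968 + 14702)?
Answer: 25453/22266 ≈ 1.1431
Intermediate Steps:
S = -44 (S = -9 - 35 = -44)
v(A) = -44 + A
(v(-223) - 25186)/(-36968 + 14702) = ((-44 - 223) - 25186)/(-36968 + 14702) = (-267 - 25186)/(-22266) = -25453*(-1/22266) = 25453/22266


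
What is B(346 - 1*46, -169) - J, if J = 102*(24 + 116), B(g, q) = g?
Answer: -13980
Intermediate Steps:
J = 14280 (J = 102*140 = 14280)
B(346 - 1*46, -169) - J = (346 - 1*46) - 1*14280 = (346 - 46) - 14280 = 300 - 14280 = -13980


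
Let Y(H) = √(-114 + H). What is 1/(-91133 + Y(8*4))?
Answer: -91133/8305223771 - I*√82/8305223771 ≈ -1.0973e-5 - 1.0903e-9*I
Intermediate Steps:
1/(-91133 + Y(8*4)) = 1/(-91133 + √(-114 + 8*4)) = 1/(-91133 + √(-114 + 32)) = 1/(-91133 + √(-82)) = 1/(-91133 + I*√82)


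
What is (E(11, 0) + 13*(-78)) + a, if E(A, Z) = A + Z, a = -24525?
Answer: -25528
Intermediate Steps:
(E(11, 0) + 13*(-78)) + a = ((11 + 0) + 13*(-78)) - 24525 = (11 - 1014) - 24525 = -1003 - 24525 = -25528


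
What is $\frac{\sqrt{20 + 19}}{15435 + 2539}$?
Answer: $\frac{\sqrt{39}}{17974} \approx 0.00034745$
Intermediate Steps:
$\frac{\sqrt{20 + 19}}{15435 + 2539} = \frac{\sqrt{39}}{17974}$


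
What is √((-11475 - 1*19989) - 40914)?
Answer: 3*I*√8042 ≈ 269.03*I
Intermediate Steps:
√((-11475 - 1*19989) - 40914) = √((-11475 - 19989) - 40914) = √(-31464 - 40914) = √(-72378) = 3*I*√8042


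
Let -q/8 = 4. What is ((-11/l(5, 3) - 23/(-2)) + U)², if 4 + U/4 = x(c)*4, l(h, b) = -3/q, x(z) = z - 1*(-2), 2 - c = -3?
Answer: 3481/36 ≈ 96.694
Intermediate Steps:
q = -32 (q = -8*4 = -32)
c = 5 (c = 2 - 1*(-3) = 2 + 3 = 5)
x(z) = 2 + z (x(z) = z + 2 = 2 + z)
l(h, b) = 3/32 (l(h, b) = -3/(-32) = -3*(-1/32) = 3/32)
U = 96 (U = -16 + 4*((2 + 5)*4) = -16 + 4*(7*4) = -16 + 4*28 = -16 + 112 = 96)
((-11/l(5, 3) - 23/(-2)) + U)² = ((-11/3/32 - 23/(-2)) + 96)² = ((-11*32/3 - 23*(-½)) + 96)² = ((-352/3 + 23/2) + 96)² = (-635/6 + 96)² = (-59/6)² = 3481/36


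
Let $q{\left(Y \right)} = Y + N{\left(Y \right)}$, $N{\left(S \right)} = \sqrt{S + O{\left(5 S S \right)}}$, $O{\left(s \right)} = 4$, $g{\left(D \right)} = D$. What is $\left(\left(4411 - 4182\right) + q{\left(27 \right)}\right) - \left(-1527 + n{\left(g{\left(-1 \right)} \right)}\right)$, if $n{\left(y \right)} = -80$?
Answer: $1863 + \sqrt{31} \approx 1868.6$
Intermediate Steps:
$N{\left(S \right)} = \sqrt{4 + S}$ ($N{\left(S \right)} = \sqrt{S + 4} = \sqrt{4 + S}$)
$q{\left(Y \right)} = Y + \sqrt{4 + Y}$
$\left(\left(4411 - 4182\right) + q{\left(27 \right)}\right) - \left(-1527 + n{\left(g{\left(-1 \right)} \right)}\right) = \left(\left(4411 - 4182\right) + \left(27 + \sqrt{4 + 27}\right)\right) + \left(1527 - -80\right) = \left(229 + \left(27 + \sqrt{31}\right)\right) + \left(1527 + 80\right) = \left(256 + \sqrt{31}\right) + 1607 = 1863 + \sqrt{31}$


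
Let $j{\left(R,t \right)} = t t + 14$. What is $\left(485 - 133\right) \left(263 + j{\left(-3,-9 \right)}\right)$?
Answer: $126016$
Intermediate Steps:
$j{\left(R,t \right)} = 14 + t^{2}$ ($j{\left(R,t \right)} = t^{2} + 14 = 14 + t^{2}$)
$\left(485 - 133\right) \left(263 + j{\left(-3,-9 \right)}\right) = \left(485 - 133\right) \left(263 + \left(14 + \left(-9\right)^{2}\right)\right) = 352 \left(263 + \left(14 + 81\right)\right) = 352 \left(263 + 95\right) = 352 \cdot 358 = 126016$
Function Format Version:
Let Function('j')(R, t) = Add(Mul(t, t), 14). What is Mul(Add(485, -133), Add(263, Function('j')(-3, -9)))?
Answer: 126016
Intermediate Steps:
Function('j')(R, t) = Add(14, Pow(t, 2)) (Function('j')(R, t) = Add(Pow(t, 2), 14) = Add(14, Pow(t, 2)))
Mul(Add(485, -133), Add(263, Function('j')(-3, -9))) = Mul(Add(485, -133), Add(263, Add(14, Pow(-9, 2)))) = Mul(352, Add(263, Add(14, 81))) = Mul(352, Add(263, 95)) = Mul(352, 358) = 126016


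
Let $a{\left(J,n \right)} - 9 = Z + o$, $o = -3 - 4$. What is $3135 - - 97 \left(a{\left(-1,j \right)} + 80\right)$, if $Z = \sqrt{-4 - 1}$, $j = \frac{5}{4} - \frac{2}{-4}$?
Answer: $11089 + 97 i \sqrt{5} \approx 11089.0 + 216.9 i$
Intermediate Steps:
$o = -7$
$j = \frac{7}{4}$ ($j = 5 \cdot \frac{1}{4} - - \frac{1}{2} = \frac{5}{4} + \frac{1}{2} = \frac{7}{4} \approx 1.75$)
$Z = i \sqrt{5}$ ($Z = \sqrt{-5} = i \sqrt{5} \approx 2.2361 i$)
$a{\left(J,n \right)} = 2 + i \sqrt{5}$ ($a{\left(J,n \right)} = 9 - \left(7 - i \sqrt{5}\right) = 2 + i \sqrt{5}$)
$3135 - - 97 \left(a{\left(-1,j \right)} + 80\right) = 3135 - - 97 \left(\left(2 + i \sqrt{5}\right) + 80\right) = 3135 - - 97 \left(82 + i \sqrt{5}\right) = 3135 - \left(-7954 - 97 i \sqrt{5}\right) = 3135 + \left(7954 + 97 i \sqrt{5}\right) = 11089 + 97 i \sqrt{5}$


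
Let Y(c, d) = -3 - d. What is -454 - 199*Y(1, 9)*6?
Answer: 13874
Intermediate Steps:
-454 - 199*Y(1, 9)*6 = -454 - 199*(-3 - 1*9)*6 = -454 - 199*(-3 - 9)*6 = -454 - (-2388)*6 = -454 - 199*(-72) = -454 + 14328 = 13874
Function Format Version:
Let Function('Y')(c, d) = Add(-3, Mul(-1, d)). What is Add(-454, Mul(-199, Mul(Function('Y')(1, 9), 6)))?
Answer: 13874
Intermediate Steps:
Add(-454, Mul(-199, Mul(Function('Y')(1, 9), 6))) = Add(-454, Mul(-199, Mul(Add(-3, Mul(-1, 9)), 6))) = Add(-454, Mul(-199, Mul(Add(-3, -9), 6))) = Add(-454, Mul(-199, Mul(-12, 6))) = Add(-454, Mul(-199, -72)) = Add(-454, 14328) = 13874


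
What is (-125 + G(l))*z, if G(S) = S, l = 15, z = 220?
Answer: -24200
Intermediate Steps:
(-125 + G(l))*z = (-125 + 15)*220 = -110*220 = -24200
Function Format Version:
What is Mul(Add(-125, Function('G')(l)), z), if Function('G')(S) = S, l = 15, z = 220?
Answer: -24200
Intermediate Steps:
Mul(Add(-125, Function('G')(l)), z) = Mul(Add(-125, 15), 220) = Mul(-110, 220) = -24200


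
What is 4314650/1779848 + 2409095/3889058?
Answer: 5266936754315/1730483025796 ≈ 3.0436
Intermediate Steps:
4314650/1779848 + 2409095/3889058 = 4314650*(1/1779848) + 2409095*(1/3889058) = 2157325/889924 + 2409095/3889058 = 5266936754315/1730483025796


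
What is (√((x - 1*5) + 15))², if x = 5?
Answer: 15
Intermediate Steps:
(√((x - 1*5) + 15))² = (√((5 - 1*5) + 15))² = (√((5 - 5) + 15))² = (√(0 + 15))² = (√15)² = 15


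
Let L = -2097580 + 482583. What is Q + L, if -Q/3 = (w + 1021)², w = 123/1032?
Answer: -561273585667/118336 ≈ -4.7430e+6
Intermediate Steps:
w = 41/344 (w = 123*(1/1032) = 41/344 ≈ 0.11919)
L = -1614997
Q = -370161300675/118336 (Q = -3*(41/344 + 1021)² = -3*(351265/344)² = -3*123387100225/118336 = -370161300675/118336 ≈ -3.1281e+6)
Q + L = -370161300675/118336 - 1614997 = -561273585667/118336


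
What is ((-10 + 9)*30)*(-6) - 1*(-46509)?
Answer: 46689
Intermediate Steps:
((-10 + 9)*30)*(-6) - 1*(-46509) = -1*30*(-6) + 46509 = -30*(-6) + 46509 = 180 + 46509 = 46689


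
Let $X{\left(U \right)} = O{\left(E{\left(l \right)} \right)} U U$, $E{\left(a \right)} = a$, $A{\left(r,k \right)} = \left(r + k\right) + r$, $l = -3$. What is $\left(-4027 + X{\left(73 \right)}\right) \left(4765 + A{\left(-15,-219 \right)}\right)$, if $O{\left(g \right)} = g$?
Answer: $-90383224$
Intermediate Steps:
$A{\left(r,k \right)} = k + 2 r$ ($A{\left(r,k \right)} = \left(k + r\right) + r = k + 2 r$)
$X{\left(U \right)} = - 3 U^{2}$ ($X{\left(U \right)} = - 3 U U = - 3 U^{2}$)
$\left(-4027 + X{\left(73 \right)}\right) \left(4765 + A{\left(-15,-219 \right)}\right) = \left(-4027 - 3 \cdot 73^{2}\right) \left(4765 + \left(-219 + 2 \left(-15\right)\right)\right) = \left(-4027 - 15987\right) \left(4765 - 249\right) = \left(-20014\right) 4516 = -90383224$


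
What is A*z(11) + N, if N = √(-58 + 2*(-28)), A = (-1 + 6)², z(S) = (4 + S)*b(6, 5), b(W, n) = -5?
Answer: -1875 + I*√114 ≈ -1875.0 + 10.677*I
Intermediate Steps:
z(S) = -20 - 5*S (z(S) = (4 + S)*(-5) = -20 - 5*S)
A = 25 (A = 5² = 25)
N = I*√114 (N = √(-58 - 56) = √(-114) = I*√114 ≈ 10.677*I)
A*z(11) + N = 25*(-20 - 5*11) + I*√114 = 25*(-20 - 55) + I*√114 = 25*(-75) + I*√114 = -1875 + I*√114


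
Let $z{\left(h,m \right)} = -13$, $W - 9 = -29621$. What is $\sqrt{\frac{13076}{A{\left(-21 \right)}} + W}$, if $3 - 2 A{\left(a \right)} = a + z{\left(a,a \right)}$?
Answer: $\frac{2 i \sqrt{9892801}}{37} \approx 170.02 i$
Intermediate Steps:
$W = -29612$ ($W = 9 - 29621 = -29612$)
$A{\left(a \right)} = 8 - \frac{a}{2}$ ($A{\left(a \right)} = \frac{3}{2} - \frac{a - 13}{2} = \frac{3}{2} - \frac{-13 + a}{2} = \frac{3}{2} - \left(- \frac{13}{2} + \frac{a}{2}\right) = 8 - \frac{a}{2}$)
$\sqrt{\frac{13076}{A{\left(-21 \right)}} + W} = \sqrt{\frac{13076}{8 - - \frac{21}{2}} - 29612} = \sqrt{\frac{13076}{8 + \frac{21}{2}} - 29612} = \sqrt{\frac{13076}{\frac{37}{2}} - 29612} = \sqrt{13076 \cdot \frac{2}{37} - 29612} = \sqrt{\frac{26152}{37} - 29612} = \sqrt{- \frac{1069492}{37}} = \frac{2 i \sqrt{9892801}}{37}$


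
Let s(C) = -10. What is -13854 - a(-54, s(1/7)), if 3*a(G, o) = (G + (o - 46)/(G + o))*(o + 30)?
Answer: -80999/6 ≈ -13500.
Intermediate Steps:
a(G, o) = (30 + o)*(G + (-46 + o)/(G + o))/3 (a(G, o) = ((G + (o - 46)/(G + o))*(o + 30))/3 = ((G + (-46 + o)/(G + o))*(30 + o))/3 = ((30 + o)*(G + (-46 + o)/(G + o)))/3 = (30 + o)*(G + (-46 + o)/(G + o))/3)
-13854 - a(-54, s(1/7)) = -13854 - (-1380 + (-10)**2 - 16*(-10) + 30*(-54)**2 - 54*(-10)**2 - 10*(-54)**2 + 30*(-54)*(-10))/(3*(-54 - 10)) = -13854 - (-1380 + 100 + 160 + 30*2916 - 54*100 - 10*2916 + 16200)/(3*(-64)) = -13854 - (-1)*(-1380 + 100 + 160 + 87480 - 5400 - 29160 + 16200)/(3*64) = -13854 - (-1)*68000/(3*64) = -13854 - 1*(-2125/6) = -13854 + 2125/6 = -80999/6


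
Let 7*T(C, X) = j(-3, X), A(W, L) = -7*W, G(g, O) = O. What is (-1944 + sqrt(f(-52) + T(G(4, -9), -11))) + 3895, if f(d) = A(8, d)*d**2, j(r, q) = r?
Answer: 1951 + I*sqrt(7419797)/7 ≈ 1951.0 + 389.13*I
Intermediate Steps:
T(C, X) = -3/7 (T(C, X) = (1/7)*(-3) = -3/7)
f(d) = -56*d**2 (f(d) = (-7*8)*d**2 = -56*d**2)
(-1944 + sqrt(f(-52) + T(G(4, -9), -11))) + 3895 = (-1944 + sqrt(-56*(-52)**2 - 3/7)) + 3895 = (-1944 + sqrt(-56*2704 - 3/7)) + 3895 = (-1944 + sqrt(-151424 - 3/7)) + 3895 = (-1944 + sqrt(-1059971/7)) + 3895 = (-1944 + I*sqrt(7419797)/7) + 3895 = 1951 + I*sqrt(7419797)/7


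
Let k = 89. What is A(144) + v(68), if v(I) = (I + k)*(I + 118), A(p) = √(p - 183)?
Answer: 29202 + I*√39 ≈ 29202.0 + 6.245*I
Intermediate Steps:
A(p) = √(-183 + p)
v(I) = (89 + I)*(118 + I) (v(I) = (I + 89)*(I + 118) = (89 + I)*(118 + I))
A(144) + v(68) = √(-183 + 144) + (10502 + 68² + 207*68) = √(-39) + (10502 + 4624 + 14076) = I*√39 + 29202 = 29202 + I*√39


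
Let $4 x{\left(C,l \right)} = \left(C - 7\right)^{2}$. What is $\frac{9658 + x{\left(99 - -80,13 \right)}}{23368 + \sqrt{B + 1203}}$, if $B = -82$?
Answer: $\frac{398517872}{546062303} - \frac{17054 \sqrt{1121}}{546062303} \approx 0.72876$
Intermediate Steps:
$x{\left(C,l \right)} = \frac{\left(-7 + C\right)^{2}}{4}$ ($x{\left(C,l \right)} = \frac{\left(C - 7\right)^{2}}{4} = \frac{\left(-7 + C\right)^{2}}{4}$)
$\frac{9658 + x{\left(99 - -80,13 \right)}}{23368 + \sqrt{B + 1203}} = \frac{9658 + \frac{\left(-7 + \left(99 - -80\right)\right)^{2}}{4}}{23368 + \sqrt{-82 + 1203}} = \frac{9658 + \frac{\left(-7 + \left(99 + 80\right)\right)^{2}}{4}}{23368 + \sqrt{1121}} = \frac{9658 + \frac{\left(-7 + 179\right)^{2}}{4}}{23368 + \sqrt{1121}} = \frac{9658 + \frac{172^{2}}{4}}{23368 + \sqrt{1121}} = \frac{9658 + \frac{1}{4} \cdot 29584}{23368 + \sqrt{1121}} = \frac{9658 + 7396}{23368 + \sqrt{1121}} = \frac{17054}{23368 + \sqrt{1121}}$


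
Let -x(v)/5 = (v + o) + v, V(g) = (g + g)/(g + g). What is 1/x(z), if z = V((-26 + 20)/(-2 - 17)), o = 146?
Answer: -1/740 ≈ -0.0013514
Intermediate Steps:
V(g) = 1 (V(g) = (2*g)/((2*g)) = (2*g)*(1/(2*g)) = 1)
z = 1
x(v) = -730 - 10*v (x(v) = -5*((v + 146) + v) = -5*((146 + v) + v) = -5*(146 + 2*v) = -730 - 10*v)
1/x(z) = 1/(-730 - 10*1) = 1/(-730 - 10) = 1/(-740) = -1/740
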